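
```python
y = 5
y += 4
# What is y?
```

Trace:
`y = 5` → y = 5
`y += 4` → y = 9
So y = 9

Answer: 9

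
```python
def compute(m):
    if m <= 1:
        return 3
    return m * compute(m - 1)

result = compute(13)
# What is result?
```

compute(13) = 13 * 12 * 11 * 10 * 9 * 8 * 7 * 6 * 5 * 4 * 3 * 2 * 3 = 18681062400

Answer: 18681062400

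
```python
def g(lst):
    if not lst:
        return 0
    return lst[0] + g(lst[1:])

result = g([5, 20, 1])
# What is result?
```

5 + 20 + 1 + 0 = 26

Answer: 26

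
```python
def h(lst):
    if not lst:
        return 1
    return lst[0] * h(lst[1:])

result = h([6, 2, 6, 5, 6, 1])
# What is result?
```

Product over [6, 2, 6, 5, 6, 1] = 6 * 2 * 6 * 5 * 6 * 1 = 2160

Answer: 2160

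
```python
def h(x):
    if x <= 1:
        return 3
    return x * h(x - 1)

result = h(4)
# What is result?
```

h(4) = 4 * 3 * 2 * 3 = 72

Answer: 72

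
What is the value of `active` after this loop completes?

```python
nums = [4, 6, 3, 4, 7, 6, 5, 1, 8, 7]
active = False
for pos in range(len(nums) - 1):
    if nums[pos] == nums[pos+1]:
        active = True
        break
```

Check consecutive duplicates in [4, 6, 3, 4, 7, 6, 5, 1, 8, 7]
`active` takes the values: False

Answer: False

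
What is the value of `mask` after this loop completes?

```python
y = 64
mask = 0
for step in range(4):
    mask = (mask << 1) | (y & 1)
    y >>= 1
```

Reverse lowest 4 bits of 64
`mask` takes the values: 0

Answer: 0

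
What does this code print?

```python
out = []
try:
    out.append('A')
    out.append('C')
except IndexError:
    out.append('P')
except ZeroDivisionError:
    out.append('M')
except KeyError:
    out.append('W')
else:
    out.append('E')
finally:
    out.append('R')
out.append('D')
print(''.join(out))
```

Execution trace: 'A' (try body) → 'C' (try body, no exception) → 'E' (else) → 'R' (finally) → 'D' (after the try/except). Output: ACERD

Answer: ACERD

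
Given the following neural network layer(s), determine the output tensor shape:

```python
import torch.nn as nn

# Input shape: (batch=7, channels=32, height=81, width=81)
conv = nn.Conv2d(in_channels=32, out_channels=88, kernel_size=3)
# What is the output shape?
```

Input: (7, 32, 81, 81) -> Output: (7, 88, 79, 79)

Answer: (7, 88, 79, 79)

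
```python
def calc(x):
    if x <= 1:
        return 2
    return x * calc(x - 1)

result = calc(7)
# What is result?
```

calc(7) = 7 * 6 * 5 * 4 * 3 * 2 * 2 = 10080

Answer: 10080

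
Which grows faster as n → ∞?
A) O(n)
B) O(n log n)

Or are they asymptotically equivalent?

O(n) vs O(n log n): Higher order terms dominate.

Answer: B) O(n log n) grows faster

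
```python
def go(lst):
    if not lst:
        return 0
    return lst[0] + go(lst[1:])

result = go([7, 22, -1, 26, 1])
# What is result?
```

7 + 22 + (-1) + 26 + 1 + 0 = 55

Answer: 55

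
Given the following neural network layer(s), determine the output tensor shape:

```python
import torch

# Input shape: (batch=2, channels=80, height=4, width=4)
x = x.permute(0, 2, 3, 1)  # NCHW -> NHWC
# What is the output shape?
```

Input: (2, 80, 4, 4) -> Output: (2, 4, 4, 80)

Answer: (2, 4, 4, 80)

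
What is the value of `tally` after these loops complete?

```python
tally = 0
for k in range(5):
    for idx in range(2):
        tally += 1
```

5 * 2 = 10
`tally` takes the values: 0 → 1 → 2 → 3 → 4 → 5 → 6 → 7 → 8 → 9 → 10

Answer: 10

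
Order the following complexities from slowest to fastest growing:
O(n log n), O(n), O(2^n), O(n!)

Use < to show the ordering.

Ordered by growth rate: O(n) < O(n log n) < O(2^n) < O(n!)

Answer: O(n) < O(n log n) < O(2^n) < O(n!)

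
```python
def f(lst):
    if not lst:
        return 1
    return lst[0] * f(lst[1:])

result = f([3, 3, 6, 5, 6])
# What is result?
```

Product over [3, 3, 6, 5, 6] = 3 * 3 * 6 * 5 * 6 = 1620

Answer: 1620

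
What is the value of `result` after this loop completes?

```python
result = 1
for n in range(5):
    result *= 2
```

2^5 = 32
`result` takes the values: 1 → 2 → 4 → 8 → 16 → 32

Answer: 32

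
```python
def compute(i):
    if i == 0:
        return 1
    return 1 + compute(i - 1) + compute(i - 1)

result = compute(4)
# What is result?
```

compute(i) = 1 + 2·compute(i-1), compute(0)=1. Closed form: (1+1)·2^4 - 1 = 31.

Answer: 31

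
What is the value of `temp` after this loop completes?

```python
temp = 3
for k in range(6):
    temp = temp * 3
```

Multiply by 3, 6 times: 3 * 3^6 = 2187
`temp` takes the values: 3 → 9 → 27 → 81 → 243 → 729 → 2187

Answer: 2187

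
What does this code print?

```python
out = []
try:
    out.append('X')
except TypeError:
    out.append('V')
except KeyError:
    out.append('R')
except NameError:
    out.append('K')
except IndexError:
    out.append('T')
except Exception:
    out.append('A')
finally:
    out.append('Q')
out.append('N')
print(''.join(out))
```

Execution trace: 'X' (try body, no exception) → 'Q' (finally) → 'N' (after the try/except). Output: XQN

Answer: XQN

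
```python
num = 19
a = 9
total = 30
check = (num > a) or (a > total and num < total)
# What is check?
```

Trace:
`num = 19` → num = 19
`a = 9` → a = 9
`total = 30` → total = 30
`check = (num > a) or (a > total and num < total)` → check = True
So check = True

Answer: True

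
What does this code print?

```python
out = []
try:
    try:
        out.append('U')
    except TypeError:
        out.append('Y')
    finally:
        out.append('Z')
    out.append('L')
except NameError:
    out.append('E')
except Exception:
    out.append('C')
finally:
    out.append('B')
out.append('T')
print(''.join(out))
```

Execution trace: 'U' (inner try body, no exception) → 'Z' (inner finally) → 'L' (try body, no exception) → 'B' (finally) → 'T' (after the try/except). Output: UZLBT

Answer: UZLBT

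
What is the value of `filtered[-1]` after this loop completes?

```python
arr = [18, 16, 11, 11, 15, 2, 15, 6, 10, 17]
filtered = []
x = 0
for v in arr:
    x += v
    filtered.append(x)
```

Cumulative sum ends at 121
`filtered` takes the values: [] → [18] → [18, 34] → [18, 34, 45] → [18, 34, 45, 56] → [18, 34, 45, 56, 71] → [18, 34, 45, 56, 71, 73] → [18, 34, 45, 56, 71, 73, 88] → [18, 34, 45, 56, 71, 73, 88, 94] → [18, 34, 45, 56, 71, 73, 88, 94, 104] → [18, 34, 45, 56, 71, 73, 88, 94, 104, 121]
So `filtered[-1]` = 121

Answer: 121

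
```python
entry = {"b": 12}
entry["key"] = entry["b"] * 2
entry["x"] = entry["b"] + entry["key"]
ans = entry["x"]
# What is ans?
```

Trace:
`entry = {"b": 12}` → entry = {'b': 12}
`entry["key"] = entry["b"] * 2` → entry = {'b': 12, 'key': 24}
`entry["x"] = entry["b"] + entry["key"]` → entry = {'b': 12, 'key': 24, 'x': 36}
`ans = entry["x"]` → ans = 36
So ans = 36

Answer: 36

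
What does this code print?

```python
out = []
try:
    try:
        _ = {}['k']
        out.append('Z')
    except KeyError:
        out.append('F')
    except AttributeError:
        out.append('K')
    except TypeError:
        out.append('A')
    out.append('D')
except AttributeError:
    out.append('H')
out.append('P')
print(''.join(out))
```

Execution trace: 'F' (inner except KeyError) → 'D' (try body, no exception) → 'P' (after the try/except). Output: FDP

Answer: FDP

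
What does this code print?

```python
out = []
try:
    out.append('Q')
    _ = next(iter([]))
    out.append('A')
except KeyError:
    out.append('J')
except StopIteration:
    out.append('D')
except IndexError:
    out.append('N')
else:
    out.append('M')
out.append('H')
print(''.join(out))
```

Execution trace: 'Q' (try body) → 'D' (except StopIteration) → 'H' (after the try/except). Output: QDH

Answer: QDH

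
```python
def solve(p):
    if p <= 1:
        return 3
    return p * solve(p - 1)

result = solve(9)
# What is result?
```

solve(9) = 9 * 8 * 7 * 6 * 5 * 4 * 3 * 2 * 3 = 1088640

Answer: 1088640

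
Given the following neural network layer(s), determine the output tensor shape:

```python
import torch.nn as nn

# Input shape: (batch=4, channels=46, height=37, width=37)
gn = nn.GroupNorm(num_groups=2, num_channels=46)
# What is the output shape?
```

Input: (4, 46, 37, 37) -> Output: (4, 46, 37, 37)

Answer: (4, 46, 37, 37)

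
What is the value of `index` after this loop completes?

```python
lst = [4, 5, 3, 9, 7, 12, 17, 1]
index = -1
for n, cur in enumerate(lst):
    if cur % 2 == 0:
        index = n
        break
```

First even number index in [4, 5, 3, 9, 7, 12, 17, 1]
`index` takes the values: -1 → 0

Answer: 0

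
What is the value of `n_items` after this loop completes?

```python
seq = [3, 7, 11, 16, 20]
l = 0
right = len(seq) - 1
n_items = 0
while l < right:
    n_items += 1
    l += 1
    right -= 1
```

Iterations until pointers meet (list length 5)
`n_items` takes the values: 0 → 1 → 2

Answer: 2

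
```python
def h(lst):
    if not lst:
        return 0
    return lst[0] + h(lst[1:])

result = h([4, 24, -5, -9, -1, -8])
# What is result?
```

4 + 24 + (-5) + (-9) + (-1) + (-8) + 0 = 5

Answer: 5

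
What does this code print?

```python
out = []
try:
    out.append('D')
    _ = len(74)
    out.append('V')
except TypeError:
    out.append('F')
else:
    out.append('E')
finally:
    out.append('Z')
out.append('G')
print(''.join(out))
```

Execution trace: 'D' (try body) → 'F' (except TypeError) → 'Z' (finally) → 'G' (after the try/except). Output: DFZG

Answer: DFZG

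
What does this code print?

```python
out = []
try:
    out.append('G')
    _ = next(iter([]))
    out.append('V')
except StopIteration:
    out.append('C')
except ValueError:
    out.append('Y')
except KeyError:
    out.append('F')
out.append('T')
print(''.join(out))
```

Execution trace: 'G' (try body) → 'C' (except StopIteration) → 'T' (after the try/except). Output: GCT

Answer: GCT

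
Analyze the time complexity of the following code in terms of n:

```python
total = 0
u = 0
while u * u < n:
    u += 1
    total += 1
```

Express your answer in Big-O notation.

Each loop level contributes: √n. Multiplying the contributions gives O(√n).

Answer: O(√n)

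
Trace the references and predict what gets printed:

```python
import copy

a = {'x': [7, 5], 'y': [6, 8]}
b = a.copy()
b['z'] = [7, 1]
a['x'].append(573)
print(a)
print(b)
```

Key concept: shallow copy of dict with mutable values.
Step by step:
`a = {'x': [7, 5], 'y': [6, 8]}` → a = {'x': [7, 5], 'y': [6, 8]}
`b = a.copy()` → b = {'x': [7, 5], 'y': [6, 8]}
`b['z'] = [7, 1]` → b = {'x': [7, 5], 'y': [6, 8], 'z': [7, 1]}
`a['x'].append(573)` → a = {'x': [7, 5, 573], 'y': [6, 8]}; b = {'x': [7, 5, 573], 'y': [6, 8], 'z': [7, 1]}
`print(a)` → prints {'x': [7, 5, 573], 'y': [6, 8]}
`print(b)` → prints {'x': [7, 5, 573], 'y': [6, 8], 'z': [7, 1]}

Answer:
{'x': [7, 5, 573], 'y': [6, 8]}
{'x': [7, 5, 573], 'y': [6, 8], 'z': [7, 1]}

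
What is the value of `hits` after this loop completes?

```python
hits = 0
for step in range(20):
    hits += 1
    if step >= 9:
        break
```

Loop breaks when step reaches 9, hits is 10
`hits` takes the values: 0 → 1 → 2 → 3 → 4 → 5 → 6 → 7 → 8 → 9 → 10

Answer: 10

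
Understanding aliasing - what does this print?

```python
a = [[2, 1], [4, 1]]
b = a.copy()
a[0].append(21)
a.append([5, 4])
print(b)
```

Key concept: shallow copy with nested lists.
Step by step:
`a = [[2, 1], [4, 1]]` → a = [[2, 1], [4, 1]]
`b = a.copy()` → b = [[2, 1], [4, 1]]
`a[0].append(21)` → a = [[2, 1, 21], [4, 1]]; b = [[2, 1, 21], [4, 1]]
`a.append([5, 4])` → a = [[2, 1, 21], [4, 1], [5, 4]]
`print(b)` → prints [[2, 1, 21], [4, 1]]

Answer: [[2, 1, 21], [4, 1]]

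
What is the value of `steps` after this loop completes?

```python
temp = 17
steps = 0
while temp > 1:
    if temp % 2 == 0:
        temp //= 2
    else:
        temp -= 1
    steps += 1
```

Steps to reduce 17 to 1
`steps` takes the values: 0 → 1 → 2 → 3 → 4 → 5

Answer: 5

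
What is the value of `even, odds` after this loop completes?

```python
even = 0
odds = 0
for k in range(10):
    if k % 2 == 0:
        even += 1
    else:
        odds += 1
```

Count evens and odds in range(10)
`even, odds` takes the values: (0, 0) → (1, 0) → (1, 1) → (2, 1) → (2, 2) → (3, 2) → (3, 3) → (4, 3) → (4, 4) → (5, 4) → (5, 5)

Answer: 5, 5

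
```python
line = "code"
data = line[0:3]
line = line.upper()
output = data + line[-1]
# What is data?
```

Trace:
`line = "code"` → line = 'code'
`data = line[0:3]` → data = 'cod'
`line = line.upper()` → line = 'CODE'
`output = data + line[-1]` → output = 'codE'
So data = 'cod'

Answer: 'cod'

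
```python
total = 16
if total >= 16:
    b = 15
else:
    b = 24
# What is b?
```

Trace:
`total = 16` → total = 16
`if total >= 16: ...` → total >= 16 is True → b = 15
So b = 15

Answer: 15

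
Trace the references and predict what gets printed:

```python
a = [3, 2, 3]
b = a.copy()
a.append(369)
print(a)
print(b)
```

Key concept: list.copy() creates independent copy.
Step by step:
`a = [3, 2, 3]` → a = [3, 2, 3]
`b = a.copy()` → b = [3, 2, 3]
`a.append(369)` → a = [3, 2, 3, 369]
`print(a)` → prints [3, 2, 3, 369]
`print(b)` → prints [3, 2, 3]

Answer:
[3, 2, 3, 369]
[3, 2, 3]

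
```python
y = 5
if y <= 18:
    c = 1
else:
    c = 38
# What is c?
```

Trace:
`y = 5` → y = 5
`if y <= 18: ...` → y <= 18 is True → c = 1
So c = 1

Answer: 1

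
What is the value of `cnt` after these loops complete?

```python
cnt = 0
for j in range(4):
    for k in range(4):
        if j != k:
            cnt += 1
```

4² - 4 (exclude diagonal)
`cnt` takes the values: 0 → 1 → 2 → 3 → 4 → 5 → 6 → 7 → 8 → 9 → 10 → 11 → 12

Answer: 12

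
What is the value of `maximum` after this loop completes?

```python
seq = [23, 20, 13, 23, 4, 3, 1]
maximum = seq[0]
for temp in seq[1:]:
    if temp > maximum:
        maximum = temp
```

Maximum of [23, 20, 13, 23, 4, 3, 1]
`maximum` takes the values: 23

Answer: 23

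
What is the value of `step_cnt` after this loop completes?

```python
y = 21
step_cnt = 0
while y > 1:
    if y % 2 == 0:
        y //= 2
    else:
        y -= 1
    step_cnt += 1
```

Steps to reduce 21 to 1
`step_cnt` takes the values: 0 → 1 → 2 → 3 → 4 → 5 → 6

Answer: 6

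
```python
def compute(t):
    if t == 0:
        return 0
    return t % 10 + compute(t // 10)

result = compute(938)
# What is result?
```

Sum of digits of 938: 8 + 3 + 9 = 20

Answer: 20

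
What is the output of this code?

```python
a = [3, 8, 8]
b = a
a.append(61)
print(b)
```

Key concept: basic list aliasing.
Step by step:
`a = [3, 8, 8]` → a = [3, 8, 8]
`b = a` → b = [3, 8, 8] (same object as a)
`a.append(61)` → a = [3, 8, 8, 61] (same object as b); b = [3, 8, 8, 61] (same object as a)
`print(b)` → prints [3, 8, 8, 61]

Answer: [3, 8, 8, 61]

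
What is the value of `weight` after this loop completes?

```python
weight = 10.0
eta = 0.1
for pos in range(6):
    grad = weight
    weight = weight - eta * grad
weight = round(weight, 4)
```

Gradient descent: w = 10.0 * (1 - 0.1)^6
`weight` takes the values: 10.0 → 9.0 → 8.1 → 7.29 → 6.561 → 5.9049 → 5.31441 → 5.3144

Answer: 5.3144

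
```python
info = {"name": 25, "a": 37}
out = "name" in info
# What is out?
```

Trace:
`info = {"name": 25, "a": 37}` → info = {'name': 25, 'a': 37}
`out = "name" in info` → out = True
So out = True

Answer: True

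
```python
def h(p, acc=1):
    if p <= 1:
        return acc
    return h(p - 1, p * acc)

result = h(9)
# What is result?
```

Accumulator trace (n, acc): (9, 1) -> (8, 9) -> (7, 72) -> (6, 504) -> (5, 3024) -> (4, 15120) -> (3, 60480) -> (2, 181440) -> (1, 362880) -> return 362880

Answer: 362880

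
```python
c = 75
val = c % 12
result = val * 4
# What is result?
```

Trace:
`c = 75` → c = 75
`val = c % 12` → val = 3
`result = val * 4` → result = 12
So result = 12

Answer: 12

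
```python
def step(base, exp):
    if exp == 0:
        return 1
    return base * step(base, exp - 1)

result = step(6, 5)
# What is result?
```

step(6, 5) = 6 * 6 * 6 * 6 * 6 = 7776

Answer: 7776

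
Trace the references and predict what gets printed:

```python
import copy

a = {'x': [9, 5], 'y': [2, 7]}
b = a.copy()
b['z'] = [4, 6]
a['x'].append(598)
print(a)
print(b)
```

Key concept: shallow copy of dict with mutable values.
Step by step:
`a = {'x': [9, 5], 'y': [2, 7]}` → a = {'x': [9, 5], 'y': [2, 7]}
`b = a.copy()` → b = {'x': [9, 5], 'y': [2, 7]}
`b['z'] = [4, 6]` → b = {'x': [9, 5], 'y': [2, 7], 'z': [4, 6]}
`a['x'].append(598)` → a = {'x': [9, 5, 598], 'y': [2, 7]}; b = {'x': [9, 5, 598], 'y': [2, 7], 'z': [4, 6]}
`print(a)` → prints {'x': [9, 5, 598], 'y': [2, 7]}
`print(b)` → prints {'x': [9, 5, 598], 'y': [2, 7], 'z': [4, 6]}

Answer:
{'x': [9, 5, 598], 'y': [2, 7]}
{'x': [9, 5, 598], 'y': [2, 7], 'z': [4, 6]}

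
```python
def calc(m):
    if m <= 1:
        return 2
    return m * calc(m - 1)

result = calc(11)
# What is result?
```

calc(11) = 11 * 10 * 9 * 8 * 7 * 6 * 5 * 4 * 3 * 2 * 2 = 79833600

Answer: 79833600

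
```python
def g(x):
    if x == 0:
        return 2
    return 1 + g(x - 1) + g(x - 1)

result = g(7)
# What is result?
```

g(x) = 1 + 2·g(x-1), g(0)=2. Closed form: (2+1)·2^7 - 1 = 383.

Answer: 383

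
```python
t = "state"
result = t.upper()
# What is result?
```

Trace:
`t = "state"` → t = 'state'
`result = t.upper()` → result = 'STATE'
So result = 'STATE'

Answer: 'STATE'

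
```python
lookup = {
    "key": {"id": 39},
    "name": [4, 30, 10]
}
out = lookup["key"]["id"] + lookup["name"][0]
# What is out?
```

Trace:
`lookup = { ...` → lookup = {'key': {'id': 39}, 'name': [4, 30, 10]}
`out = lookup["key"]["id"] + lookup["name"][0]` → out = 43
So out = 43

Answer: 43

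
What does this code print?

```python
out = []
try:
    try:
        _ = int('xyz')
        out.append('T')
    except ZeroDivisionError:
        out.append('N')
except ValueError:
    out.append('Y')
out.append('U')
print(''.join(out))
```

Execution trace: 'Y' (outer except ValueError) → 'U' (after the try/except). Output: YU

Answer: YU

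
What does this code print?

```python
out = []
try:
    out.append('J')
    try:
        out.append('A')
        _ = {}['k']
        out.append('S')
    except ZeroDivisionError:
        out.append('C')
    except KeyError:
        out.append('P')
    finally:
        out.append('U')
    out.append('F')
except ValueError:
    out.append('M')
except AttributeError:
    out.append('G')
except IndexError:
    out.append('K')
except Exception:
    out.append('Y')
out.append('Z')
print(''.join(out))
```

Execution trace: 'J' (try body) → 'A' (inner try body) → 'P' (inner except KeyError) → 'U' (inner finally) → 'F' (try body, no exception) → 'Z' (after the try/except). Output: JAPUFZ

Answer: JAPUFZ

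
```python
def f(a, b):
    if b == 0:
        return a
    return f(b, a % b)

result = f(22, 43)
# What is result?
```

f(22, 43) -> f(43, 22) -> f(22, 21) -> f(21, 1) -> f(1, 0) -> 1

Answer: 1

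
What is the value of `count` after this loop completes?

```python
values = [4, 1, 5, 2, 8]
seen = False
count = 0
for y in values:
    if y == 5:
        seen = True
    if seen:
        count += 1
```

Count elements after first 5 in [4, 1, 5, 2, 8]
`count` takes the values: 0 → 1 → 2 → 3

Answer: 3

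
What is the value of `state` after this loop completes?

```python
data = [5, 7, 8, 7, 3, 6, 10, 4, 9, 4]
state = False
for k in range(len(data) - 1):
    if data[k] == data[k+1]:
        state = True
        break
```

Check consecutive duplicates in [5, 7, 8, 7, 3, 6, 10, 4, 9, 4]
`state` takes the values: False

Answer: False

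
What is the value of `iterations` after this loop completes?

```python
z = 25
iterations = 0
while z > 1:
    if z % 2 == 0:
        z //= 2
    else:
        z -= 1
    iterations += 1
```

Steps to reduce 25 to 1
`iterations` takes the values: 0 → 1 → 2 → 3 → 4 → 5 → 6

Answer: 6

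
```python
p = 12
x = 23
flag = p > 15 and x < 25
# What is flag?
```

Trace:
`p = 12` → p = 12
`x = 23` → x = 23
`flag = p > 15 and x < 25` → flag = False
So flag = False

Answer: False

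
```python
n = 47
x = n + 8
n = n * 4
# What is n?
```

Trace:
`n = 47` → n = 47
`x = n + 8` → x = 55
`n = n * 4` → n = 188
So n = 188

Answer: 188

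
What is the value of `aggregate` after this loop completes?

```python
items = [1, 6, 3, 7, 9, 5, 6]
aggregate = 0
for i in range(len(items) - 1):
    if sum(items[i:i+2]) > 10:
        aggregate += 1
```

Count windows with sum > 10
`aggregate` takes the values: 0 → 1 → 2 → 3

Answer: 3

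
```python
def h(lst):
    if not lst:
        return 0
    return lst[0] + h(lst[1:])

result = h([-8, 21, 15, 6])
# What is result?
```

(-8) + 21 + 15 + 6 + 0 = 34

Answer: 34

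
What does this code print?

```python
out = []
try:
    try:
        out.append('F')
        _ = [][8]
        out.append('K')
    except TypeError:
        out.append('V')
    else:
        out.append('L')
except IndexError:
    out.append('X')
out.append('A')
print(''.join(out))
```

Execution trace: 'F' (inner try body) → 'X' (outer except IndexError) → 'A' (after the try/except). Output: FXA

Answer: FXA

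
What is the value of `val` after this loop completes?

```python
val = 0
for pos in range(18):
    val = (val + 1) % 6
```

Increment mod 6, 18 times = 0
`val` takes the values: 0 → 1 → 2 → 3 → 4 → 5 → 0 → 1 → 2 → 3 → 4 → 5 → 0 → 1 → 2 → 3 → 4 → 5 → 0

Answer: 0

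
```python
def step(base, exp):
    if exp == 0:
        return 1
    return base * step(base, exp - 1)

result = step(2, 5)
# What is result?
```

step(2, 5) = 2 * 2 * 2 * 2 * 2 = 32

Answer: 32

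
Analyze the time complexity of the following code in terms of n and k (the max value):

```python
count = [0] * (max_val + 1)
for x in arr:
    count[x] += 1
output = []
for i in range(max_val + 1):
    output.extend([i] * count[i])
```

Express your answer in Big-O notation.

This is Counting sort (k = max value). Time complexity: O(n + k).

Answer: O(n + k)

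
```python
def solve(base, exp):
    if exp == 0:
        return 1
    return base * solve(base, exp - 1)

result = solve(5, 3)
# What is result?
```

solve(5, 3) = 5 * 5 * 5 = 125

Answer: 125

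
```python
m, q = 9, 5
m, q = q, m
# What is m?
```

Trace:
`m, q = 9, 5` → m = 9; q = 5
`m, q = q, m` → m = 5; q = 9
So m = 5

Answer: 5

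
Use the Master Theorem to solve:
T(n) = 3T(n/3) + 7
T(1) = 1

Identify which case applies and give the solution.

a=3, b=3, f(n)=7. log_3(3) = 1. Since c=0 < 1, Case 1 applies: T(n) = Θ(n^log_b(a)) = O(n).

Answer: O(n) - Case 1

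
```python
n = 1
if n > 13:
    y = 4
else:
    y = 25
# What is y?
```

Trace:
`n = 1` → n = 1
`if n > 13: ...` → n > 13 is False, take else branch → y = 25
So y = 25

Answer: 25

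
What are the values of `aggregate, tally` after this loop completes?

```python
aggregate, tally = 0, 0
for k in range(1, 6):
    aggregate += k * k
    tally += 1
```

Sum of squares and count
`aggregate, tally` takes the values: (0, 0) → (1, 0) → (1, 1) → (5, 1) → (5, 2) → (14, 2) → (14, 3) → (30, 3) → (30, 4) → (55, 4) → (55, 5)

Answer: 55, 5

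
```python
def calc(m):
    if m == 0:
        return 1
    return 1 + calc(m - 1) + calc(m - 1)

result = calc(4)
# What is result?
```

calc(m) = 1 + 2·calc(m-1), calc(0)=1. Closed form: (1+1)·2^4 - 1 = 31.

Answer: 31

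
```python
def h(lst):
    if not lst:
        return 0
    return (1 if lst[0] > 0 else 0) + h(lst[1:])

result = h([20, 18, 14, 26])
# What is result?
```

Count of positive elements in [20, 18, 14, 26] = 4

Answer: 4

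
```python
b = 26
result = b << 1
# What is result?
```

Trace:
`b = 26` → b = 26
`result = b << 1` → result = 52
So result = 52

Answer: 52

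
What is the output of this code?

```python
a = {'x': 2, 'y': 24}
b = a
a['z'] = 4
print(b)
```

Key concept: dict aliasing.
Step by step:
`a = {'x': 2, 'y': 24}` → a = {'x': 2, 'y': 24}
`b = a` → b = {'x': 2, 'y': 24} (same object as a)
`a['z'] = 4` → a = {'x': 2, 'y': 24, 'z': 4} (same object as b); b = {'x': 2, 'y': 24, 'z': 4} (same object as a)
`print(b)` → prints {'x': 2, 'y': 24, 'z': 4}

Answer: {'x': 2, 'y': 24, 'z': 4}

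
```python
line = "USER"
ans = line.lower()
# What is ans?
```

Trace:
`line = "USER"` → line = 'USER'
`ans = line.lower()` → ans = 'user'
So ans = 'user'

Answer: 'user'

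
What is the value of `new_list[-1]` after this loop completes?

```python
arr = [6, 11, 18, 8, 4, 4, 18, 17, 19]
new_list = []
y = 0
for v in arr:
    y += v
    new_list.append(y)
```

Cumulative sum ends at 105
`new_list` takes the values: [] → [6] → [6, 17] → [6, 17, 35] → [6, 17, 35, 43] → [6, 17, 35, 43, 47] → [6, 17, 35, 43, 47, 51] → [6, 17, 35, 43, 47, 51, 69] → [6, 17, 35, 43, 47, 51, 69, 86] → [6, 17, 35, 43, 47, 51, 69, 86, 105]
So `new_list[-1]` = 105

Answer: 105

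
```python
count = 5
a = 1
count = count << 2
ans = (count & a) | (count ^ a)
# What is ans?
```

Trace:
`count = 5` → count = 5
`a = 1` → a = 1
`count = count << 2` → count = 20
`ans = (count & a) | (count ^ a)` → ans = 21
So ans = 21

Answer: 21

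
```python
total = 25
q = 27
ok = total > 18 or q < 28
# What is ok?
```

Trace:
`total = 25` → total = 25
`q = 27` → q = 27
`ok = total > 18 or q < 28` → ok = True
So ok = True

Answer: True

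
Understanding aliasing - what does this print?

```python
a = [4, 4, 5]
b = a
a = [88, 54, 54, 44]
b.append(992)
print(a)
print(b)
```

Key concept: rebinding vs mutation: a is rebound to a new list, b still points at the original.
Step by step:
`a = [4, 4, 5]` → a = [4, 4, 5]
`b = a` → b = [4, 4, 5] (same object as a)
`a = [88, 54, 54, 44]` → a = [88, 54, 54, 44]
`b.append(992)` → b = [4, 4, 5, 992]
`print(a)` → prints [88, 54, 54, 44]
`print(b)` → prints [4, 4, 5, 992]

Answer:
[88, 54, 54, 44]
[4, 4, 5, 992]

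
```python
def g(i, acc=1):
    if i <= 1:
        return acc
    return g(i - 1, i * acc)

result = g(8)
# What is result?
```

Accumulator trace (n, acc): (8, 1) -> (7, 8) -> (6, 56) -> (5, 336) -> (4, 1680) -> (3, 6720) -> (2, 20160) -> (1, 40320) -> return 40320

Answer: 40320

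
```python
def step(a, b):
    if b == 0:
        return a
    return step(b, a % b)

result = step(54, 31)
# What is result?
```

step(54, 31) -> step(31, 23) -> step(23, 8) -> step(8, 7) -> step(7, 1) -> step(1, 0) -> 1

Answer: 1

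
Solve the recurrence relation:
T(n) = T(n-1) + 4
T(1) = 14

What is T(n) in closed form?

Unrolling: T(n) = T(1) + 4·(n-1) = 14 + 4(n-1) = 4n + 10.

Answer: T(n) = 4n + 10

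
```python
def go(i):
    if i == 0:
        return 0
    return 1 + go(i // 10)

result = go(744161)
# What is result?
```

Count of digits of 744161: 6

Answer: 6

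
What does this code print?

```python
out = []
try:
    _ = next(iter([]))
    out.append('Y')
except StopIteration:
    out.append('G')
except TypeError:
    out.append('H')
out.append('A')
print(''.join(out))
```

Execution trace: 'G' (except StopIteration) → 'A' (after the try/except). Output: GA

Answer: GA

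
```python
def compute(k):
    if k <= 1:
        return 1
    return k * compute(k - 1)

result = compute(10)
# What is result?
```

compute(10) = 10 * 9 * 8 * 7 * 6 * 5 * 4 * 3 * 2 * 1 = 3628800

Answer: 3628800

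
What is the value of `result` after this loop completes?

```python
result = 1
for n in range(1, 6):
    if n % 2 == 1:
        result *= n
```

Product of odd numbers 1 to 5
`result` takes the values: 1 → 3 → 15

Answer: 15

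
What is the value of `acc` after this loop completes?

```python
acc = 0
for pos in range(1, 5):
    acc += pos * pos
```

Sum of squares 1² to 4² = 30
`acc` takes the values: 0 → 1 → 5 → 14 → 30

Answer: 30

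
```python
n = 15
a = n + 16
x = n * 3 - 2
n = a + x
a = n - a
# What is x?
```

Trace:
`n = 15` → n = 15
`a = n + 16` → a = 31
`x = n * 3 - 2` → x = 43
`n = a + x` → n = 74
`a = n - a` → a = 43
So x = 43

Answer: 43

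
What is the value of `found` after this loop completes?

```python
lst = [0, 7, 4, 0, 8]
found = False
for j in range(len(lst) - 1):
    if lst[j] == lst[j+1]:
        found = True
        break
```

Check consecutive duplicates in [0, 7, 4, 0, 8]
`found` takes the values: False

Answer: False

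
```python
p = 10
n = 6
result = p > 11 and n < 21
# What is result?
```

Trace:
`p = 10` → p = 10
`n = 6` → n = 6
`result = p > 11 and n < 21` → result = False
So result = False

Answer: False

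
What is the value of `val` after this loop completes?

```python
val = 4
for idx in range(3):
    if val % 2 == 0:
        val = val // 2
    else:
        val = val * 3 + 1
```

Collatz-style transformation from 4
`val` takes the values: 4 → 2 → 1 → 4

Answer: 4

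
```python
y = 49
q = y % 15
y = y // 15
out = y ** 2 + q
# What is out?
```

Trace:
`y = 49` → y = 49
`q = y % 15` → q = 4
`y = y // 15` → y = 3
`out = y ** 2 + q` → out = 13
So out = 13

Answer: 13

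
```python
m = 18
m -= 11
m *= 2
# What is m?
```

Trace:
`m = 18` → m = 18
`m -= 11` → m = 7
`m *= 2` → m = 14
So m = 14

Answer: 14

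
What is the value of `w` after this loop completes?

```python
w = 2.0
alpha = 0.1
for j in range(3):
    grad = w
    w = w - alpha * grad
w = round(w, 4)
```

Gradient descent: w = 2.0 * (1 - 0.1)^3
`w` takes the values: 2.0 → 1.8 → 1.62 → 1.458

Answer: 1.458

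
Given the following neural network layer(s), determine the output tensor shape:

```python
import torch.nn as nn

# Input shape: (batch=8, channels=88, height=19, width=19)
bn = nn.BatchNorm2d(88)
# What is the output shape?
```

Input: (8, 88, 19, 19) -> Output: (8, 88, 19, 19)

Answer: (8, 88, 19, 19)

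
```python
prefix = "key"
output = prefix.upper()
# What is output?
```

Trace:
`prefix = "key"` → prefix = 'key'
`output = prefix.upper()` → output = 'KEY'
So output = 'KEY'

Answer: 'KEY'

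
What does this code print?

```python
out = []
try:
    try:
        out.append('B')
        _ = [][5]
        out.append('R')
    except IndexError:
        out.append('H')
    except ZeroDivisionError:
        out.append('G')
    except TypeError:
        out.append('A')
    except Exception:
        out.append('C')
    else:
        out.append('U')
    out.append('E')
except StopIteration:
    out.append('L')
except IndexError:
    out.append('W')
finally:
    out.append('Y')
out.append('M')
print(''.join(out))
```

Execution trace: 'B' (inner try body) → 'H' (inner except IndexError) → 'E' (try body, no exception) → 'Y' (finally) → 'M' (after the try/except). Output: BHEYM

Answer: BHEYM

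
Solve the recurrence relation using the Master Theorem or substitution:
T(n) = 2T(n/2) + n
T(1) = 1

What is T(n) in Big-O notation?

By Master Theorem: a=2, b=2, f(n)=n. Since log_2(2) = 1 and f(n) = Θ(n^1), Case 2 applies. T(n) = O(n log n).

Answer: O(n log n)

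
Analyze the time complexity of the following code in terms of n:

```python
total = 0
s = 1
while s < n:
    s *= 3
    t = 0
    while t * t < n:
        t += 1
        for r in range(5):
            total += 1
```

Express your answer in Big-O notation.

Each loop level contributes: log n × √n × 1. Multiplying the contributions gives O(√n log n).

Answer: O(√n log n)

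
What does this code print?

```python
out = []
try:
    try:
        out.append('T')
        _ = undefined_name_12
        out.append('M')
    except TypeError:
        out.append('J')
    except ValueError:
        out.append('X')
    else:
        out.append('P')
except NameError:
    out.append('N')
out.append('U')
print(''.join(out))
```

Execution trace: 'T' (try body) → 'N' (outer except NameError) → 'U' (after the try/except). Output: TNU

Answer: TNU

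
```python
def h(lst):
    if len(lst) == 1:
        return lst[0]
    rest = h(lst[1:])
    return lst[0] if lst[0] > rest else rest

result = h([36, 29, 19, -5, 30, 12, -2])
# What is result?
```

Recursive max over [36, 29, 19, -5, 30, 12, -2] = 36

Answer: 36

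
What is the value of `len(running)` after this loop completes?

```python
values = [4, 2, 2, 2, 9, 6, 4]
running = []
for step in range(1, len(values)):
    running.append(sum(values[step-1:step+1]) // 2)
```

Number of 2-element averages
`running` takes the values: [] → [3] → [3, 2] → [3, 2, 2] → [3, 2, 2, 5] → [3, 2, 2, 5, 7] → [3, 2, 2, 5, 7, 5]
So `len(running)` = 6

Answer: 6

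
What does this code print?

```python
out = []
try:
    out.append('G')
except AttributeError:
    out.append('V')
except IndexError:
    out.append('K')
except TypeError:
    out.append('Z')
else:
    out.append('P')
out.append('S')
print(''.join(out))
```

Execution trace: 'G' (try body, no exception) → 'P' (else) → 'S' (after the try/except). Output: GPS

Answer: GPS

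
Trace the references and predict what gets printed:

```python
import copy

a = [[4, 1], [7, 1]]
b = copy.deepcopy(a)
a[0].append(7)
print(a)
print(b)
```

Key concept: deep copy is fully independent.
Step by step:
`a = [[4, 1], [7, 1]]` → a = [[4, 1], [7, 1]]
`b = copy.deepcopy(a)` → b = [[4, 1], [7, 1]]
`a[0].append(7)` → a = [[4, 1, 7], [7, 1]]
`print(a)` → prints [[4, 1, 7], [7, 1]]
`print(b)` → prints [[4, 1], [7, 1]]

Answer:
[[4, 1, 7], [7, 1]]
[[4, 1], [7, 1]]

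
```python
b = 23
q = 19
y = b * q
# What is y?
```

Trace:
`b = 23` → b = 23
`q = 19` → q = 19
`y = b * q` → y = 437
So y = 437

Answer: 437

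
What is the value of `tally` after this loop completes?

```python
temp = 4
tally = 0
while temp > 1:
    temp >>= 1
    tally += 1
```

Count right shifts until 1
`tally` takes the values: 0 → 1 → 2

Answer: 2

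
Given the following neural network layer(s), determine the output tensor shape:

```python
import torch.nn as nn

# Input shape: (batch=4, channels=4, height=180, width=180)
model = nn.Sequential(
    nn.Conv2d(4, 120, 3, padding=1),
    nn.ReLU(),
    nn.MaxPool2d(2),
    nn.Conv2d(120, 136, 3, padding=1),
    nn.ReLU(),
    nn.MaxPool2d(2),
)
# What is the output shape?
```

Input: (4, 4, 180, 180) -> after first Conv2d: (4, 120, 180, 180) -> after first MaxPool2d: (4, 120, 90, 90) -> after second Conv2d: (4, 136, 90, 90) -> Output: (4, 136, 45, 45)

Answer: (4, 136, 45, 45)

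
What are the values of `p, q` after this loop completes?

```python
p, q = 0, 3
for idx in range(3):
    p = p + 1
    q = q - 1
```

p goes 0→3, q goes 3→0
`p, q` takes the values: (0, 3) → (1, 3) → (1, 2) → (2, 2) → (2, 1) → (3, 1) → (3, 0)

Answer: 3, 0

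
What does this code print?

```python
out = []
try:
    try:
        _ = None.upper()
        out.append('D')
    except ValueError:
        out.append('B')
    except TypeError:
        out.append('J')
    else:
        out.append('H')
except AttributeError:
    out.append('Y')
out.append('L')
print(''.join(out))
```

Execution trace: 'Y' (outer except AttributeError) → 'L' (after the try/except). Output: YL

Answer: YL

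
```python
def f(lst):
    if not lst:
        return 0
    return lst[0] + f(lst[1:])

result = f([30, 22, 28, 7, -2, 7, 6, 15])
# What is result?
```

30 + 22 + 28 + 7 + (-2) + 7 + 6 + 15 + 0 = 113

Answer: 113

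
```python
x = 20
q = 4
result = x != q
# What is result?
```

Trace:
`x = 20` → x = 20
`q = 4` → q = 4
`result = x != q` → result = True
So result = True

Answer: True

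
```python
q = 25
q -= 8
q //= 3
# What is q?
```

Trace:
`q = 25` → q = 25
`q -= 8` → q = 17
`q //= 3` → q = 5
So q = 5

Answer: 5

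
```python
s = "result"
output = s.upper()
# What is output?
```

Trace:
`s = "result"` → s = 'result'
`output = s.upper()` → output = 'RESULT'
So output = 'RESULT'

Answer: 'RESULT'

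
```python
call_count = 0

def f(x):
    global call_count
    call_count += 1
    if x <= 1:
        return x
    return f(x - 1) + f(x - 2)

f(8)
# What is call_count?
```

Calls(x) = 1 + Calls(x-1) + Calls(x-2); Calls(0)=Calls(1)=1. For x=8 this gives 67.

Answer: 67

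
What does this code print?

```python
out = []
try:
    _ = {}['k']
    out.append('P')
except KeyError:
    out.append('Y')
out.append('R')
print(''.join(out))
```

Execution trace: 'Y' (except KeyError) → 'R' (after the try/except). Output: YR

Answer: YR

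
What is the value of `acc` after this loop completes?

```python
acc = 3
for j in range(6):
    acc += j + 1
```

Start at 3, add 1 to 6 = 24
`acc` takes the values: 3 → 4 → 6 → 9 → 13 → 18 → 24

Answer: 24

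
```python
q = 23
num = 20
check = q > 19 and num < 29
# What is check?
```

Trace:
`q = 23` → q = 23
`num = 20` → num = 20
`check = q > 19 and num < 29` → check = True
So check = True

Answer: True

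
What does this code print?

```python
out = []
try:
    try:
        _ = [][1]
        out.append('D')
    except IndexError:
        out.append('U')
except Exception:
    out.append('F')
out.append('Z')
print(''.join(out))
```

Execution trace: 'U' (inner except IndexError) → 'Z' (after the try/except). Output: UZ

Answer: UZ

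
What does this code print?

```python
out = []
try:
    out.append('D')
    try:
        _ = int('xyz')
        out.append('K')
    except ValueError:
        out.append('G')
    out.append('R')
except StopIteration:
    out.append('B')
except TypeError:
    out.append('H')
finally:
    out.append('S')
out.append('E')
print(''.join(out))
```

Execution trace: 'D' (try body) → 'G' (inner except ValueError) → 'R' (try body, no exception) → 'S' (finally) → 'E' (after the try/except). Output: DGRSE

Answer: DGRSE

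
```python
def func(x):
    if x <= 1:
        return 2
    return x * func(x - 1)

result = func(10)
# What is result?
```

func(10) = 10 * 9 * 8 * 7 * 6 * 5 * 4 * 3 * 2 * 2 = 7257600

Answer: 7257600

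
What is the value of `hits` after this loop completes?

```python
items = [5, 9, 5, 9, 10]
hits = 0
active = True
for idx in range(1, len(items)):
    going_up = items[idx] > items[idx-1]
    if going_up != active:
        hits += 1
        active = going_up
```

Count direction changes in [5, 9, 5, 9, 10]
`hits` takes the values: 0 → 1 → 2

Answer: 2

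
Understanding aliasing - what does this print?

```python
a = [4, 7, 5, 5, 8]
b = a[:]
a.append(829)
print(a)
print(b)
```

Key concept: slice [:] creates copy.
Step by step:
`a = [4, 7, 5, 5, 8]` → a = [4, 7, 5, 5, 8]
`b = a[:]` → b = [4, 7, 5, 5, 8]
`a.append(829)` → a = [4, 7, 5, 5, 8, 829]
`print(a)` → prints [4, 7, 5, 5, 8, 829]
`print(b)` → prints [4, 7, 5, 5, 8]

Answer:
[4, 7, 5, 5, 8, 829]
[4, 7, 5, 5, 8]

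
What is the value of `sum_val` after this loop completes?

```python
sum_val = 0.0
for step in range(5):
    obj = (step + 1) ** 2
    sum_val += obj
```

Sum of squared losses 1² + 2² + ... + 5²
`sum_val` takes the values: 0.0 → 1.0 → 5.0 → 14.0 → 30.0 → 55.0

Answer: 55.0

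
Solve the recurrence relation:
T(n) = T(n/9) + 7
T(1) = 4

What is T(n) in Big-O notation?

Each step divides n by 9 and adds 7. After log_9(n) steps we reach T(1)=4. So T(n) = 7·log_9(n) + 4 = O(log n).

Answer: O(log n)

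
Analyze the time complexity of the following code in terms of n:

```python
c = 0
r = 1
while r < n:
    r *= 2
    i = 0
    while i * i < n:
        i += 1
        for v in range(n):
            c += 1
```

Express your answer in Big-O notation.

Each loop level contributes: log n × √n × n. Multiplying the contributions gives O(n√n log n).

Answer: O(n√n log n)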